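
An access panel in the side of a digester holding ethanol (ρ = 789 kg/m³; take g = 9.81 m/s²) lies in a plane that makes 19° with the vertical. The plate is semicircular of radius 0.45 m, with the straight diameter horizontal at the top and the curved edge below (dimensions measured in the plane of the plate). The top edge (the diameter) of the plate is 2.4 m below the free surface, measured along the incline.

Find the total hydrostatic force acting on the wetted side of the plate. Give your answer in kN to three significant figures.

F ≈ 6.03 kN

γ = ρg = 789 × 9.81 / 1000 = 7.74009 kN/m³.
The plate makes 19° with the vertical, i.e. θ = 90° − 19° = 71° to the horizontal. Measuring y along the incline from the free-surface line, vertical depth h = y·sinθ with sinθ = 0.945519.
The centroid of a semicircle lies 4r/(3π) = 0.190986 m from the diameter, here below the top edge, so y_c = 2.4 + 0.190986 = 2.59099 m and h_c = 2.59099 × 0.945519 = 2.44983 m.
A = πr²/2 = π × 0.45²/2 = 0.318086 m².
Resultant F = γ·h_c·A = 7.74009 × 2.44983 × 0.318086 = 6.03152 kN.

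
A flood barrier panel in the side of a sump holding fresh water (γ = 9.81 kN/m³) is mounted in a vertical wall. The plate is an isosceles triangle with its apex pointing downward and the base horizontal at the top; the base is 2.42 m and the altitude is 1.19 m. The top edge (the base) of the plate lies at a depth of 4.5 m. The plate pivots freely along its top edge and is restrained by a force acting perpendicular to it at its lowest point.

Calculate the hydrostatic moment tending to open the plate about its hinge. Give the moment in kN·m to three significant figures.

γ = 9.81 kN/m³.
With the apex down, the centroid sits h/3 = 1.19/3 = 0.396667 m below the base (the top edge), so the centroid depth is h_c = 4.5 + 0.396667 = 4.89667 m.
A = ½ × 2.42 × 1.19 = 1.4399 m².
Resultant F = γ·h_c·A = 9.81 × 4.89667 × 1.4399 = 69.1675 kN.
I_c = b·h³/36 = 2.42 × 1.19³/36 = 0.11328 m⁴.
Centre of pressure: y_p = y_c + I_c/(y_c·A) = 4.89667 + 0.11328/(4.89667 × 1.4399) = 4.89667 + 0.0160665 = 4.91274 m along the plane.
The resultant acts 0.396667 + 0.0160665 = 0.412733 m (along the plate) below the hinge at the top edge, so the moment about the hinge is M = F × 0.412733 = 69.1675 × 0.412733 = 28.5477 kN·m.

M ≈ 28.5 kN·m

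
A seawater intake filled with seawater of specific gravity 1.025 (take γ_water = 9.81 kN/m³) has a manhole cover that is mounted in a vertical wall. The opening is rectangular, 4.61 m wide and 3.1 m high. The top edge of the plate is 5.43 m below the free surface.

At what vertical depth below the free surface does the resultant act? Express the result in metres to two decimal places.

γ = 1.025 × 9.81 = 10.05525 kN/m³.
The centroid lies 3.1/2 = 1.55 m below the top edge, so the centroid depth is h_c = 5.43 + 1.55 = 6.98 m.
A = 4.61 × 3.1 = 14.291 m².
Resultant F = γ·h_c·A = 10.05525 × 6.98 × 14.291 = 1003.02 kN.
I_c = b·h³/12 = 4.61 × 3.1³/12 = 11.4447 m⁴.
Centre of pressure: y_p = y_c + I_c/(y_c·A) = 6.98 + 11.4447/(6.98 × 14.291) = 6.98 + 0.114732 = 7.09473 m along the plane.

h_p = 7.09 m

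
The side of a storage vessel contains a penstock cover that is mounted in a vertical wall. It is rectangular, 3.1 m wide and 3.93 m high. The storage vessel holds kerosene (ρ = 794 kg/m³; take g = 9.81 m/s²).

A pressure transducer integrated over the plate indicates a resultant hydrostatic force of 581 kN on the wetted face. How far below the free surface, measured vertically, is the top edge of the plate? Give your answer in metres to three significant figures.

d_top ≈ 4.16 m

γ = ρg = 794 × 9.81 / 1000 = 7.78914 kN/m³.
A = 3.1 × 3.93 = 12.183 m².
From F = γ·h_c·A, the centroid depth is h_c = 581/(7.78914 × 12.183) = 6.12255 m.
The centroid lies 3.93/2 = 1.965 m below the top edge, so the top edge sits at h_top = 6.12255 − 1.965 = 4.15755 m below the surface.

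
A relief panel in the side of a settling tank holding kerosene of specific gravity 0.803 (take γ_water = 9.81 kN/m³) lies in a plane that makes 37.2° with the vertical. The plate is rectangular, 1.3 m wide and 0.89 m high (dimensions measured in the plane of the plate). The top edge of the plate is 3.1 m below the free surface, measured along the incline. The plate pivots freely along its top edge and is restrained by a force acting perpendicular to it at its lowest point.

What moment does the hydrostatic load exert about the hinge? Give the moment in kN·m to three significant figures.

M ≈ 11.9 kN·m

γ = 0.803 × 9.81 = 7.87743 kN/m³.
The plate makes 37.2° with the vertical, i.e. θ = 90° − 37.2° = 52.8° to the horizontal. Measuring y along the incline from the free-surface line, vertical depth h = y·sinθ with sinθ = 0.796530.
The centroid lies 0.89/2 = 0.445 m below the top edge, so y_c = 3.1 + 0.445 = 3.545 m and h_c = 3.545 × 0.796530 = 2.8237 m.
A = 1.3 × 0.89 = 1.157 m².
Resultant F = γ·h_c·A = 7.87743 × 2.8237 × 1.157 = 25.7357 kN.
I_c = b·h³/12 = 1.3 × 0.89³/12 = 0.0763716 m⁴.
Centre of pressure: y_p = y_c + I_c/(y_c·A) = 3.545 + 0.0763716/(3.545 × 1.157) = 3.545 + 0.0186201 = 3.56362 m along the plane.
The resultant acts 0.445 + 0.0186201 = 0.46362 m (along the plate) below the hinge at the top edge, so the moment about the hinge is M = F × 0.46362 = 25.7357 × 0.46362 = 11.9316 kN·m.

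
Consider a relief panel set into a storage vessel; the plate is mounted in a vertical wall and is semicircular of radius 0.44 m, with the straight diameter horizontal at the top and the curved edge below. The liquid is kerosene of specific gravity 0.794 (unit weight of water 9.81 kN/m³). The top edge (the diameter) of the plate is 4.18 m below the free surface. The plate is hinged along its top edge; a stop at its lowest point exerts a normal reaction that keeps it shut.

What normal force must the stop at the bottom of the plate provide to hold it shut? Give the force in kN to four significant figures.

P ≈ 4.463 kN

γ = 0.794 × 9.81 = 7.78914 kN/m³.
The centroid of a semicircle lies 4r/(3π) = 0.186742 m from the diameter, here below the top edge, so the centroid depth is h_c = 4.18 + 0.186742 = 4.36674 m.
A = πr²/2 = π × 0.44²/2 = 0.304106 m².
Resultant F = γ·h_c·A = 7.78914 × 4.36674 × 0.304106 = 10.3436 kN.
I_c = (π/8 − 8/(9π))·r⁴ = 0.109757 × 0.44⁴ = 0.0041138 m⁴.
Centre of pressure: y_p = y_c + I_c/(y_c·A) = 4.36674 + 0.0041138/(4.36674 × 0.304106) = 4.36674 + 0.00309785 = 4.36984 m along the plane.
The resultant acts 0.186742 + 0.00309785 = 0.18984 m (along the plate) below the hinge at the top edge, so the moment about the hinge is M = F × 0.18984 = 10.3436 × 0.18984 = 1.96363 kN·m.
A normal force at the bottom, 0.44 m from the hinge, must supply this moment: P = 1.96363/0.44 = 4.4628 kN.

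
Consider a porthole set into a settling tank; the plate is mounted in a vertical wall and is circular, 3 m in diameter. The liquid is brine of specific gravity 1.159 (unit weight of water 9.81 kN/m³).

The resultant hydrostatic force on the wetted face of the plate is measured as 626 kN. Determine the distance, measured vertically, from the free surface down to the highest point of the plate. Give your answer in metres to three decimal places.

γ = 1.159 × 9.81 = 11.36979 kN/m³.
A = π(1.5)² = 7.06858 m².
From F = γ·h_c·A, the centroid depth is h_c = 626/(11.36979 × 7.06858) = 7.78914 m.
The centroid is at the centre, 1.5 m below the top of the plate, so the highest point sits at h_top = 7.78914 − 1.5 = 6.28914 m below the surface.

d_top ≈ 6.289 m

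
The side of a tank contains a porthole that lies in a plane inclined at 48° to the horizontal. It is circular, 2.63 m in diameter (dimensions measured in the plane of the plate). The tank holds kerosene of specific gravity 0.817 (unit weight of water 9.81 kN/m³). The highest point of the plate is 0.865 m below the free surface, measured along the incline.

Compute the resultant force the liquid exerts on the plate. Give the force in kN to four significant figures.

γ = 0.817 × 9.81 = 8.01477 kN/m³.
Let θ = 48° be the plate's angle to the horizontal; measure y along the incline from where the plane meets the free surface. Vertical depth h = y·sinθ with sinθ = 0.743145.
The centroid is at the centre, 1.315 m below the top of the plate, so y_c = 0.865 + 1.315 = 2.18 m and h_c = 2.18 × 0.743145 = 1.62006 m.
A = π(1.315)² = 5.43252 m².
Resultant F = γ·h_c·A = 8.01477 × 1.62006 × 5.43252 = 70.5381 kN.

F ≈ 70.54 kN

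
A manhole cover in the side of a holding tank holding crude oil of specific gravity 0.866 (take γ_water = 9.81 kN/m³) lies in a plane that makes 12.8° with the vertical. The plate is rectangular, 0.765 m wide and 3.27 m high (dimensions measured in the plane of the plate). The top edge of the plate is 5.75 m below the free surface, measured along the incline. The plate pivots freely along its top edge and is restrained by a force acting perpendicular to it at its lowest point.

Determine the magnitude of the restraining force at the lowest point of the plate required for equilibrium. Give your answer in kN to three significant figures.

P ≈ 82.2 kN

γ = 0.866 × 9.81 = 8.49546 kN/m³.
The plate makes 12.8° with the vertical, i.e. θ = 90° − 12.8° = 77.2° to the horizontal. Measuring y along the incline from the free-surface line, vertical depth h = y·sinθ with sinθ = 0.975149.
The centroid lies 3.27/2 = 1.635 m below the top edge, so y_c = 5.75 + 1.635 = 7.385 m and h_c = 7.385 × 0.975149 = 7.20148 m.
A = 0.765 × 3.27 = 2.50155 m².
Resultant F = γ·h_c·A = 8.49546 × 7.20148 × 2.50155 = 153.045 kN.
I_c = b·h³/12 = 0.765 × 3.27³/12 = 2.22907 m⁴.
Centre of pressure: y_p = y_c + I_c/(y_c·A) = 7.385 + 2.22907/(7.385 × 2.50155) = 7.385 + 0.12066 = 7.50566 m along the plane.
The resultant acts 1.635 + 0.12066 = 1.75566 m (along the plate) below the hinge at the top edge, so the moment about the hinge is M = F × 1.75566 = 153.045 × 1.75566 = 268.695 kN·m.
A normal force at the bottom, 3.27 m from the hinge, must supply this moment: P = 268.695/3.27 = 82.1697 kN.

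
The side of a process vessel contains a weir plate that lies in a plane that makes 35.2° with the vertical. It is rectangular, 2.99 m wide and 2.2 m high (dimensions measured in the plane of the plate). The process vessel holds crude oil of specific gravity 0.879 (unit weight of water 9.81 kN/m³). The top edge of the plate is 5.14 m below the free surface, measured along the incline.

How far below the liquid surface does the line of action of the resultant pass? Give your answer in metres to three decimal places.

γ = 0.879 × 9.81 = 8.62299 kN/m³.
The plate makes 35.2° with the vertical, i.e. θ = 90° − 35.2° = 54.8° to the horizontal. Measuring y along the incline from the free-surface line, vertical depth h = y·sinθ with sinθ = 0.817145.
The centroid lies 2.2/2 = 1.1 m below the top edge, so y_c = 5.14 + 1.1 = 6.24 m and h_c = 6.24 × 0.817145 = 5.09898 m.
A = 2.99 × 2.2 = 6.578 m².
Resultant F = γ·h_c·A = 8.62299 × 5.09898 × 6.578 = 289.224 kN.
I_c = b·h³/12 = 2.99 × 2.2³/12 = 2.65313 m⁴.
Centre of pressure: y_p = y_c + I_c/(y_c·A) = 6.24 + 2.65313/(6.24 × 6.578) = 6.24 + 0.0646368 = 6.30464 m along the plane.
Vertically, h_p = y_p·sinθ = 6.30464 × 0.817145 = 5.15181 m.

h_p = 5.152 m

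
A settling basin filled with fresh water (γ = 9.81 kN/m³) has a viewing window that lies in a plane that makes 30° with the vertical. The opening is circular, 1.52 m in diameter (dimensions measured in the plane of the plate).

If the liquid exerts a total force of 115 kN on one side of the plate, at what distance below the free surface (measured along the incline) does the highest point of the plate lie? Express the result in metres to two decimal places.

γ = 9.81 kN/m³.
A = π(0.76)² = 1.81458 m².
From F = γ·h_c·A, the centroid depth is h_c = 115/(9.81 × 1.81458) = 6.4603 m.
The plate makes 30° with the vertical, i.e. θ = 90° − 30° = 60° to the horizontal. Measuring y along the incline from the free-surface line, vertical depth h = y·sinθ with sinθ = 0.866025.
Along the incline, y_c = h_c/sinθ = 6.4603/0.866025 = 7.45972 m.
The centroid is at the centre, 0.76 m below the top of the plate, so the highest point sits at y_top = 7.45972 − 0.76 = 6.69972 m along the incline.

y_top ≈ 6.70 m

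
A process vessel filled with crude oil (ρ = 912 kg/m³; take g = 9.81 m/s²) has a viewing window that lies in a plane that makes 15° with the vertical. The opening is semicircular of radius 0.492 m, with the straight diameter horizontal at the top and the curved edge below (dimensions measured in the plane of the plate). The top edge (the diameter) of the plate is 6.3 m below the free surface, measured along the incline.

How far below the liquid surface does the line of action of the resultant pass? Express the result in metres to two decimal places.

h_p = 6.29 m

γ = ρg = 912 × 9.81 / 1000 = 8.94672 kN/m³.
The plate makes 15° with the vertical, i.e. θ = 90° − 15° = 75° to the horizontal. Measuring y along the incline from the free-surface line, vertical depth h = y·sinθ with sinθ = 0.965926.
The centroid of a semicircle lies 4r/(3π) = 0.208811 m from the diameter, here below the top edge, so y_c = 6.3 + 0.208811 = 6.50881 m and h_c = 6.50881 × 0.965926 = 6.28703 m.
A = πr²/2 = π × 0.492²/2 = 0.380233 m².
Resultant F = γ·h_c·A = 8.94672 × 6.28703 × 0.380233 = 21.3875 kN.
I_c = (π/8 − 8/(9π))·r⁴ = 0.109757 × 0.492⁴ = 0.00643121 m⁴.
Centre of pressure: y_p = y_c + I_c/(y_c·A) = 6.50881 + 0.00643121/(6.50881 × 0.380233) = 6.50881 + 0.00259861 = 6.51141 m along the plane.
Vertically, h_p = y_p·sinθ = 6.51141 × 0.965926 = 6.28954 m.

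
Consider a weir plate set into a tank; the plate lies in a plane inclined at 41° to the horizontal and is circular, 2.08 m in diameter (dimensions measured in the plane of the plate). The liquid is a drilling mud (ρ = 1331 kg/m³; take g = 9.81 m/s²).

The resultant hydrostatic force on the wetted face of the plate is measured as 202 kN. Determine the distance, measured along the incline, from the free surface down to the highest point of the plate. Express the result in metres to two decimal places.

y_top ≈ 5.90 m

γ = ρg = 1331 × 9.81 / 1000 = 13.05711 kN/m³.
A = π(1.04)² = 3.39795 m².
From F = γ·h_c·A, the centroid depth is h_c = 202/(13.05711 × 3.39795) = 4.55289 m.
Let θ = 41° be the plate's angle to the horizontal; measure y along the incline from where the plane meets the free surface. Vertical depth h = y·sinθ with sinθ = 0.656059.
Along the incline, y_c = h_c/sinθ = 4.55289/0.656059 = 6.93976 m.
The centroid is at the centre, 1.04 m below the top of the plate, so the highest point sits at y_top = 6.93976 − 1.04 = 5.89976 m along the incline.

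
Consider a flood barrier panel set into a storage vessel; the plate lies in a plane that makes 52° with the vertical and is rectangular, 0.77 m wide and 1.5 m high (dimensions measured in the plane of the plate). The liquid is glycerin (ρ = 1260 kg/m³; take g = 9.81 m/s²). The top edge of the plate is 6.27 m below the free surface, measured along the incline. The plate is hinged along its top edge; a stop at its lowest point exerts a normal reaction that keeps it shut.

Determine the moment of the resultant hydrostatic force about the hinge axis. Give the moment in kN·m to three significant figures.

γ = ρg = 1260 × 9.81 / 1000 = 12.3606 kN/m³.
The plate makes 52° with the vertical, i.e. θ = 90° − 52° = 38° to the horizontal. Measuring y along the incline from the free-surface line, vertical depth h = y·sinθ with sinθ = 0.615661.
The centroid lies 1.5/2 = 0.75 m below the top edge, so y_c = 6.27 + 0.75 = 7.02 m and h_c = 7.02 × 0.615661 = 4.32194 m.
A = 0.77 × 1.5 = 1.155 m².
Resultant F = γ·h_c·A = 12.3606 × 4.32194 × 1.155 = 61.7021 kN.
I_c = b·h³/12 = 0.77 × 1.5³/12 = 0.216562 m⁴.
Centre of pressure: y_p = y_c + I_c/(y_c·A) = 7.02 + 0.216562/(7.02 × 1.155) = 7.02 + 0.0267093 = 7.04671 m along the plane.
The resultant acts 0.75 + 0.0267093 = 0.776709 m (along the plate) below the hinge at the top edge, so the moment about the hinge is M = F × 0.776709 = 61.7021 × 0.776709 = 47.9246 kN·m.

M ≈ 47.9 kN·m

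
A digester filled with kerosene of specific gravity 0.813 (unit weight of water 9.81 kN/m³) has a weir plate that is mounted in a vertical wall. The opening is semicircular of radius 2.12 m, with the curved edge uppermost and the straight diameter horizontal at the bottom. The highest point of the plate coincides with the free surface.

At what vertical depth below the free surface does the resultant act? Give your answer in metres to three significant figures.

h_p = 1.48 m

γ = 0.813 × 9.81 = 7.97553 kN/m³.
The centroid lies 4r/(3π) = 0.899756 m above the diameter, so r − 4r/(3π) = 2.12 − 0.899756 = 1.22024 m below the topmost point, so the centroid depth is h_c = 1.22024 m.
A = πr²/2 = π × 2.12²/2 = 7.05979 m².
Resultant F = γ·h_c·A = 7.97553 × 1.22024 × 7.05979 = 68.7063 kN.
I_c = (π/8 − 8/(9π))·r⁴ = 0.109757 × 2.12⁴ = 2.21705 m⁴.
Centre of pressure: y_p = y_c + I_c/(y_c·A) = 1.22024 + 2.21705/(1.22024 × 7.05979) = 1.22024 + 0.257358 = 1.4776 m along the plane.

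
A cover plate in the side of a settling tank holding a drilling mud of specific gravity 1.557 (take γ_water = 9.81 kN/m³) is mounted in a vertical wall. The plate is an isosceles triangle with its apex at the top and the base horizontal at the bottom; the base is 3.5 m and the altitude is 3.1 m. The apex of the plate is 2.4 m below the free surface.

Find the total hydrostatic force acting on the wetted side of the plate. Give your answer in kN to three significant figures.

γ = 1.557 × 9.81 = 15.27417 kN/m³.
With the apex up, the centroid sits 2h/3 = 2 × 3.1/3 = 2.06667 m below the apex, so the centroid depth is h_c = 2.4 + 2.06667 = 4.46667 m.
A = ½ × 3.5 × 3.1 = 5.425 m².
Resultant F = γ·h_c·A = 15.27417 × 4.46667 × 5.425 = 370.119 kN.

F ≈ 370 kN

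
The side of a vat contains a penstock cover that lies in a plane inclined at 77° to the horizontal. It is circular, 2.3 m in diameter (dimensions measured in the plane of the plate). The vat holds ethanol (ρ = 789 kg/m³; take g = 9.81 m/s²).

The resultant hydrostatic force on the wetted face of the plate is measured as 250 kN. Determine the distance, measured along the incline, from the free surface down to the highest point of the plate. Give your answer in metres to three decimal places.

γ = ρg = 789 × 9.81 / 1000 = 7.74009 kN/m³.
A = π(1.15)² = 4.15476 m².
From F = γ·h_c·A, the centroid depth is h_c = 250/(7.74009 × 4.15476) = 7.77406 m.
Let θ = 77° be the plate's angle to the horizontal; measure y along the incline from where the plane meets the free surface. Vertical depth h = y·sinθ with sinθ = 0.974370.
Along the incline, y_c = h_c/sinθ = 7.77406/0.974370 = 7.97855 m.
The centroid is at the centre, 1.15 m below the top of the plate, so the highest point sits at y_top = 7.97855 − 1.15 = 6.82855 m along the incline.

y_top ≈ 6.829 m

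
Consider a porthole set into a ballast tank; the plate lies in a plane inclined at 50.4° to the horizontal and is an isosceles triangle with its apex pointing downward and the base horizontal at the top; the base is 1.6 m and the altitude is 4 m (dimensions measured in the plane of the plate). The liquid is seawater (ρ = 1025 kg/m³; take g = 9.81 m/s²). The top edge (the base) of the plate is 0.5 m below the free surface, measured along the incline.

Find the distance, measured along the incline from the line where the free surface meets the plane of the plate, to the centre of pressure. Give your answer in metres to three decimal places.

γ = ρg = 1025 × 9.81 / 1000 = 10.05525 kN/m³.
Let θ = 50.4° be the plate's angle to the horizontal; measure y along the incline from where the plane meets the free surface. Vertical depth h = y·sinθ with sinθ = 0.770513.
With the apex down, the centroid sits h/3 = 4/3 = 1.33333 m below the base (the top edge), so y_c = 0.5 + 1.33333 = 1.83333 m and h_c = 1.83333 × 0.770513 = 1.4126 m.
A = ½ × 1.6 × 4 = 3.2 m².
Resultant F = γ·h_c·A = 10.05525 × 1.4126 × 3.2 = 45.4529 kN.
I_c = b·h³/36 = 1.6 × 4³/36 = 2.84444 m⁴.
Centre of pressure: y_p = y_c + I_c/(y_c·A) = 1.83333 + 2.84444/(1.83333 × 3.2) = 1.83333 + 0.484849 = 2.31818 m along the plane.

y_p = 2.318 m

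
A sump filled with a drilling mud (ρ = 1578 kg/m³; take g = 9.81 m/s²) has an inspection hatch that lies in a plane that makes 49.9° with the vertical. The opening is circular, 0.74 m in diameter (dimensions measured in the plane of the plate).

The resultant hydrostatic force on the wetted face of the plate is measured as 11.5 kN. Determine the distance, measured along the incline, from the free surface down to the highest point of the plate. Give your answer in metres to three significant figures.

y_top ≈ 2.31 m

γ = ρg = 1578 × 9.81 / 1000 = 15.48018 kN/m³.
A = π(0.37)² = 0.430084 m².
From F = γ·h_c·A, the centroid depth is h_c = 11.5/(15.48018 × 0.430084) = 1.7273 m.
The plate makes 49.9° with the vertical, i.e. θ = 90° − 49.9° = 40.1° to the horizontal. Measuring y along the incline from the free-surface line, vertical depth h = y·sinθ with sinθ = 0.644124.
Along the incline, y_c = h_c/sinθ = 1.7273/0.644124 = 2.68163 m.
The centroid is at the centre, 0.37 m below the top of the plate, so the highest point sits at y_top = 2.68163 − 0.37 = 2.31163 m along the incline.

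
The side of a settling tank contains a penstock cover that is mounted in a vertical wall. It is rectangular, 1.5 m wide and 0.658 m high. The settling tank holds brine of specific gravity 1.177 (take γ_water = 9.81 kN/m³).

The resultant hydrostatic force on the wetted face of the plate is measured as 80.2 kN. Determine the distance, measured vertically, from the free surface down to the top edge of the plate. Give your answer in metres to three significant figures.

d_top ≈ 6.71 m

γ = 1.177 × 9.81 = 11.54637 kN/m³.
A = 1.5 × 0.658 = 0.987 m².
From F = γ·h_c·A, the centroid depth is h_c = 80.2/(11.54637 × 0.987) = 7.03739 m.
The centroid lies 0.658/2 = 0.329 m below the top edge, so the top edge sits at h_top = 7.03739 − 0.329 = 6.70839 m below the surface.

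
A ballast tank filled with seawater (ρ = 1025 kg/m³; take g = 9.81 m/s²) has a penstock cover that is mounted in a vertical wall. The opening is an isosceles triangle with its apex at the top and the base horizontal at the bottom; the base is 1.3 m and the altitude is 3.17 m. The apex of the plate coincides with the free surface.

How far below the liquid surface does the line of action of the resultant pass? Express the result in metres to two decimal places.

γ = ρg = 1025 × 9.81 / 1000 = 10.05525 kN/m³.
With the apex up, the centroid sits 2h/3 = 2 × 3.17/3 = 2.11333 m below the apex, so the centroid depth is h_c = 2.11333 m.
A = ½ × 1.3 × 3.17 = 2.0605 m².
Resultant F = γ·h_c·A = 10.05525 × 2.11333 × 2.0605 = 43.7858 kN.
I_c = b·h³/36 = 1.3 × 3.17³/36 = 1.15032 m⁴.
Centre of pressure: y_p = y_c + I_c/(y_c·A) = 2.11333 + 1.15032/(2.11333 × 2.0605) = 2.11333 + 0.264167 = 2.3775 m along the plane.

h_p = 2.38 m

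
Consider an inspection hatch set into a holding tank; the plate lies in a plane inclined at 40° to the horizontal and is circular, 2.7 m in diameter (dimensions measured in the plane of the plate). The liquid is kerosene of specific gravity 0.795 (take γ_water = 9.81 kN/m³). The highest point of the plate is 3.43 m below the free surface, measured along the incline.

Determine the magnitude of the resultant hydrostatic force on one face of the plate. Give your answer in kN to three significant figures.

F ≈ 137 kN

γ = 0.795 × 9.81 = 7.79895 kN/m³.
Let θ = 40° be the plate's angle to the horizontal; measure y along the incline from where the plane meets the free surface. Vertical depth h = y·sinθ with sinθ = 0.642788.
The centroid is at the centre, 1.35 m below the top of the plate, so y_c = 3.43 + 1.35 = 4.78 m and h_c = 4.78 × 0.642788 = 3.07253 m.
A = π(1.35)² = 5.72555 m².
Resultant F = γ·h_c·A = 7.79895 × 3.07253 × 5.72555 = 137.199 kN.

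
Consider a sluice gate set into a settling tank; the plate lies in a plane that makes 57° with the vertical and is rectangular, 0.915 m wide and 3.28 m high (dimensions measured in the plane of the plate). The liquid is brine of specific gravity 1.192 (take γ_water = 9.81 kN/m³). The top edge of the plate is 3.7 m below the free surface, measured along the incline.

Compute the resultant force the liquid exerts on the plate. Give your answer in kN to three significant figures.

γ = 1.192 × 9.81 = 11.69352 kN/m³.
The plate makes 57° with the vertical, i.e. θ = 90° − 57° = 33° to the horizontal. Measuring y along the incline from the free-surface line, vertical depth h = y·sinθ with sinθ = 0.544639.
The centroid lies 3.28/2 = 1.64 m below the top edge, so y_c = 3.7 + 1.64 = 5.34 m and h_c = 5.34 × 0.544639 = 2.90837 m.
A = 0.915 × 3.28 = 3.0012 m².
Resultant F = γ·h_c·A = 11.69352 × 2.90837 × 3.0012 = 102.068 kN.

F ≈ 102 kN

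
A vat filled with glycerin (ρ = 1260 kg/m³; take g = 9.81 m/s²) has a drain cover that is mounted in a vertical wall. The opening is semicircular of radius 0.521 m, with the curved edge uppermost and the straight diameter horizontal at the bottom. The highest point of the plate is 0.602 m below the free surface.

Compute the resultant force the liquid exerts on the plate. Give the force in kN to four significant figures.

F ≈ 4.753 kN

γ = ρg = 1260 × 9.81 / 1000 = 12.3606 kN/m³.
The centroid lies 4r/(3π) = 0.221119 m above the diameter, so r − 4r/(3π) = 0.521 − 0.221119 = 0.299881 m below the topmost point, so the centroid depth is h_c = 0.602 + 0.299881 = 0.901881 m.
A = πr²/2 = π × 0.521²/2 = 0.426379 m².
Resultant F = γ·h_c·A = 12.3606 × 0.901881 × 0.426379 = 4.75318 kN.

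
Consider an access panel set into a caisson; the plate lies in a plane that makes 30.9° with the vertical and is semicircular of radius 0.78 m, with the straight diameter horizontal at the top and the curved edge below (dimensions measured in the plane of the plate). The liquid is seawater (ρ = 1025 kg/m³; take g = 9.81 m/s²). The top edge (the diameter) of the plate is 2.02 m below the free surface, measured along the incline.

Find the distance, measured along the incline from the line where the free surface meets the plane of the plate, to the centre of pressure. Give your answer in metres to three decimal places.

y_p = 2.369 m

γ = ρg = 1025 × 9.81 / 1000 = 10.05525 kN/m³.
The plate makes 30.9° with the vertical, i.e. θ = 90° − 30.9° = 59.1° to the horizontal. Measuring y along the incline from the free-surface line, vertical depth h = y·sinθ with sinθ = 0.858065.
The centroid of a semicircle lies 4r/(3π) = 0.331042 m from the diameter, here below the top edge, so y_c = 2.02 + 0.331042 = 2.35104 m and h_c = 2.35104 × 0.858065 = 2.01735 m.
A = πr²/2 = π × 0.78²/2 = 0.955672 m².
Resultant F = γ·h_c·A = 10.05525 × 2.01735 × 0.955672 = 19.3858 kN.
I_c = (π/8 − 8/(9π))·r⁴ = 0.109757 × 0.78⁴ = 0.0406266 m⁴.
Centre of pressure: y_p = y_c + I_c/(y_c·A) = 2.35104 + 0.0406266/(2.35104 × 0.955672) = 2.35104 + 0.0180818 = 2.36912 m along the plane.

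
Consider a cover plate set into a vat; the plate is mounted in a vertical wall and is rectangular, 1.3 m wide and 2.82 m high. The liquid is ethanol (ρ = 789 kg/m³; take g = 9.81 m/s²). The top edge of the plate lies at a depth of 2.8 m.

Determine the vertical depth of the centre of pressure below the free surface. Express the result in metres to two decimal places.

h_p = 4.37 m

γ = ρg = 789 × 9.81 / 1000 = 7.74009 kN/m³.
The centroid lies 2.82/2 = 1.41 m below the top edge, so the centroid depth is h_c = 2.8 + 1.41 = 4.21 m.
A = 1.3 × 2.82 = 3.666 m².
Resultant F = γ·h_c·A = 7.74009 × 4.21 × 3.666 = 119.459 kN.
I_c = b·h³/12 = 1.3 × 2.82³/12 = 2.42946 m⁴.
Centre of pressure: y_p = y_c + I_c/(y_c·A) = 4.21 + 2.42946/(4.21 × 3.666) = 4.21 + 0.157411 = 4.36741 m along the plane.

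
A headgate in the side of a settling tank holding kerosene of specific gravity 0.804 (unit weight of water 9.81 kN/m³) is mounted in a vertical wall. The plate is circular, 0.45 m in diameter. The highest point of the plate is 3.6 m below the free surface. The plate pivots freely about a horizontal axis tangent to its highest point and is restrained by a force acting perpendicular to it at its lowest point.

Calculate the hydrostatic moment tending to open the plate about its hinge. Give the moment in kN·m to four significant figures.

γ = 0.804 × 9.81 = 7.88724 kN/m³.
The centroid is at the centre, 0.225 m below the top of the plate, so the centroid depth is h_c = 3.6 + 0.225 = 3.825 m.
A = π(0.225)² = 0.159043 m².
Resultant F = γ·h_c·A = 7.88724 × 3.825 × 0.159043 = 4.79812 kN.
I_c = πr⁴/4 = π × 0.225⁴/4 = 0.00201289 m⁴.
Centre of pressure: y_p = y_c + I_c/(y_c·A) = 3.825 + 0.00201289/(3.825 × 0.159043) = 3.825 + 0.00330883 = 3.82831 m along the plane.
The resultant acts 0.225 + 0.00330883 = 0.228309 m (along the plate) below the hinge at the top edge, so the moment about the hinge is M = F × 0.228309 = 4.79812 × 0.228309 = 1.09545 kN·m.

M ≈ 1.095 kN·m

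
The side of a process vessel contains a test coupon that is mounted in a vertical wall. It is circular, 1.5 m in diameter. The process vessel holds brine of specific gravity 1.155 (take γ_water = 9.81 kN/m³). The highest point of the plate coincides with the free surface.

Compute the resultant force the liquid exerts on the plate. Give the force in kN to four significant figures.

F ≈ 15.02 kN

γ = 1.155 × 9.81 = 11.33055 kN/m³.
The centroid is at the centre, 0.75 m below the top of the plate, so the centroid depth is h_c = 0.75 m.
A = π(0.75)² = 1.76715 m².
Resultant F = γ·h_c·A = 11.33055 × 0.75 × 1.76715 = 15.0171 kN.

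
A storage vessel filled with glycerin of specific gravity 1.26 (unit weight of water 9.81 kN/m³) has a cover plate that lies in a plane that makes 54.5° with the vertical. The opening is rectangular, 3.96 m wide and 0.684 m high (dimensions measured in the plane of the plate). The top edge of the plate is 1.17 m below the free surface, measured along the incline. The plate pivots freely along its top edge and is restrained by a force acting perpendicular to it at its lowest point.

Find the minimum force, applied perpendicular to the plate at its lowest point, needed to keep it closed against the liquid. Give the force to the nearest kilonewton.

P ≈ 16 kN

γ = 1.26 × 9.81 = 12.3606 kN/m³.
The plate makes 54.5° with the vertical, i.e. θ = 90° − 54.5° = 35.5° to the horizontal. Measuring y along the incline from the free-surface line, vertical depth h = y·sinθ with sinθ = 0.580703.
The centroid lies 0.684/2 = 0.342 m below the top edge, so y_c = 1.17 + 0.342 = 1.512 m and h_c = 1.512 × 0.580703 = 0.878023 m.
A = 3.96 × 0.684 = 2.70864 m².
Resultant F = γ·h_c·A = 12.3606 × 0.878023 × 2.70864 = 29.3966 kN.
I_c = b·h³/12 = 3.96 × 0.684³/12 = 0.105604 m⁴.
Centre of pressure: y_p = y_c + I_c/(y_c·A) = 1.512 + 0.105604/(1.512 × 2.70864) = 1.512 + 0.0257856 = 1.53779 m along the plane.
The resultant acts 0.342 + 0.0257856 = 0.367786 m (along the plate) below the hinge at the top edge, so the moment about the hinge is M = F × 0.367786 = 29.3966 × 0.367786 = 10.8117 kN·m.
A normal force at the bottom, 0.684 m from the hinge, must supply this moment: P = 10.8117/0.684 = 15.8066 kN.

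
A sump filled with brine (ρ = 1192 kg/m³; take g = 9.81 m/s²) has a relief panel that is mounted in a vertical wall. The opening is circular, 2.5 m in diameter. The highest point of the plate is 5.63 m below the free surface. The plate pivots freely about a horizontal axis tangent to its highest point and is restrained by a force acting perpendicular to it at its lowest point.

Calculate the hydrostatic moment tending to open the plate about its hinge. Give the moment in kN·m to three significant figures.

γ = ρg = 1192 × 9.81 / 1000 = 11.69352 kN/m³.
The centroid is at the centre, 1.25 m below the top of the plate, so the centroid depth is h_c = 5.63 + 1.25 = 6.88 m.
A = π(1.25)² = 4.90874 m².
Resultant F = γ·h_c·A = 11.69352 × 6.88 × 4.90874 = 394.915 kN.
I_c = πr⁴/4 = π × 1.25⁴/4 = 1.91748 m⁴.
Centre of pressure: y_p = y_c + I_c/(y_c·A) = 6.88 + 1.91748/(6.88 × 4.90874) = 6.88 + 0.056777 = 6.93678 m along the plane.
The resultant acts 1.25 + 0.056777 = 1.30678 m (along the plate) below the hinge at the top edge, so the moment about the hinge is M = F × 1.30678 = 394.915 × 1.30678 = 516.067 kN·m.

M ≈ 516 kN·m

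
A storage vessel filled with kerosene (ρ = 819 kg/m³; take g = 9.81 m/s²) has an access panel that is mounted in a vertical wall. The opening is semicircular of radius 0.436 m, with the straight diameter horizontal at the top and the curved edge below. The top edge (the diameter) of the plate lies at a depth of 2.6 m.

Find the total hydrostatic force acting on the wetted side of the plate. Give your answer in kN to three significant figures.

γ = ρg = 819 × 9.81 / 1000 = 8.03439 kN/m³.
The centroid of a semicircle lies 4r/(3π) = 0.185044 m from the diameter, here below the top edge, so the centroid depth is h_c = 2.6 + 0.185044 = 2.78504 m.
A = πr²/2 = π × 0.436²/2 = 0.298602 m².
Resultant F = γ·h_c·A = 8.03439 × 2.78504 × 0.298602 = 6.68155 kN.

F ≈ 6.68 kN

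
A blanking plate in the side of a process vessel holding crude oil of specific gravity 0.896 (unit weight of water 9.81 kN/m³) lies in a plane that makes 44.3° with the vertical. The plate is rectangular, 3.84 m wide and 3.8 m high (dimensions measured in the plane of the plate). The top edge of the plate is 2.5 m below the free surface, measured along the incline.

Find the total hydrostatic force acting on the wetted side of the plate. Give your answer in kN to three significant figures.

F ≈ 404 kN

γ = 0.896 × 9.81 = 8.78976 kN/m³.
The plate makes 44.3° with the vertical, i.e. θ = 90° − 44.3° = 45.7° to the horizontal. Measuring y along the incline from the free-surface line, vertical depth h = y·sinθ with sinθ = 0.715693.
The centroid lies 3.8/2 = 1.9 m below the top edge, so y_c = 2.5 + 1.9 = 4.4 m and h_c = 4.4 × 0.715693 = 3.14905 m.
A = 3.84 × 3.8 = 14.592 m².
Resultant F = γ·h_c·A = 8.78976 × 3.14905 × 14.592 = 403.898 kN.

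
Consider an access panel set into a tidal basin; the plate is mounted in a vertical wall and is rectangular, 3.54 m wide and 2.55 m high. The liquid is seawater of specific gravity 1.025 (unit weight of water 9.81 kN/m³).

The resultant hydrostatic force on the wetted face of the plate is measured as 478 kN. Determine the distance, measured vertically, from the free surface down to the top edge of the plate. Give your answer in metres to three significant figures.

γ = 1.025 × 9.81 = 10.05525 kN/m³.
A = 3.54 × 2.55 = 9.027 m².
From F = γ·h_c·A, the centroid depth is h_c = 478/(10.05525 × 9.027) = 5.26613 m.
The centroid lies 2.55/2 = 1.275 m below the top edge, so the top edge sits at h_top = 5.26613 − 1.275 = 3.99113 m below the surface.

d_top ≈ 3.99 m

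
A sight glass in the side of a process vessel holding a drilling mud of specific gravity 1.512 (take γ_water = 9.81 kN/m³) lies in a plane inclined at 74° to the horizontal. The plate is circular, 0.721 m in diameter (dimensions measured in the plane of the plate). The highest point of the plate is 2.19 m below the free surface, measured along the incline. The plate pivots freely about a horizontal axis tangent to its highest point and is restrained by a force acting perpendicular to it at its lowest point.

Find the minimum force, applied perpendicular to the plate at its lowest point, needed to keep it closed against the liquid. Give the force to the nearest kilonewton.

P ≈ 8 kN

γ = 1.512 × 9.81 = 14.83272 kN/m³.
Let θ = 74° be the plate's angle to the horizontal; measure y along the incline from where the plane meets the free surface. Vertical depth h = y·sinθ with sinθ = 0.961262.
The centroid is at the centre, 0.3605 m below the top of the plate, so y_c = 2.19 + 0.3605 = 2.5505 m and h_c = 2.5505 × 0.961262 = 2.4517 m.
A = π(0.3605)² = 0.408282 m².
Resultant F = γ·h_c·A = 14.83272 × 2.4517 × 0.408282 = 14.8473 kN.
I_c = πr⁴/4 = π × 0.3605⁴/4 = 0.0132651 m⁴.
Centre of pressure: y_p = y_c + I_c/(y_c·A) = 2.5505 + 0.0132651/(2.5505 × 0.408282) = 2.5505 + 0.0127387 = 2.56324 m along the plane.
The resultant acts 0.3605 + 0.0127387 = 0.373239 m (along the plate) below the hinge at the top edge, so the moment about the hinge is M = F × 0.373239 = 14.8473 × 0.373239 = 5.54159 kN·m.
A normal force at the bottom, 0.721 m from the hinge, must supply this moment: P = 5.54159/0.721 = 7.68598 kN.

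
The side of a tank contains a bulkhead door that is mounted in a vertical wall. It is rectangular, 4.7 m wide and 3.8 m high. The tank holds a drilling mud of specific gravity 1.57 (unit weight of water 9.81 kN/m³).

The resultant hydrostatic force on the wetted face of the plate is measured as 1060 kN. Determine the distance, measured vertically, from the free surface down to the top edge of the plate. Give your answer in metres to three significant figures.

γ = 1.57 × 9.81 = 15.4017 kN/m³.
A = 4.7 × 3.8 = 17.86 m².
From F = γ·h_c·A, the centroid depth is h_c = 1060/(15.4017 × 17.86) = 3.8535 m.
The centroid lies 3.8/2 = 1.9 m below the top edge, so the top edge sits at h_top = 3.8535 − 1.9 = 1.9535 m below the surface.

d_top ≈ 1.95 m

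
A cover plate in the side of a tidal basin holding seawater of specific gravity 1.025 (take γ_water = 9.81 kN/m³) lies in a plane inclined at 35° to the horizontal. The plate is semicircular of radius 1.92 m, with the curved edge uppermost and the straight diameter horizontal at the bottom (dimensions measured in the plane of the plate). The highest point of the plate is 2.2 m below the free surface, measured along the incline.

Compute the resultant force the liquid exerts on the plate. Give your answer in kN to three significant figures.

γ = 1.025 × 9.81 = 10.05525 kN/m³.
Let θ = 35° be the plate's angle to the horizontal; measure y along the incline from where the plane meets the free surface. Vertical depth h = y·sinθ with sinθ = 0.573576.
The centroid lies 4r/(3π) = 0.814873 m above the diameter, so r − 4r/(3π) = 1.92 − 0.814873 = 1.10513 m below the topmost point, so y_c = 2.2 + 1.10513 = 3.30513 m and h_c = 3.30513 × 0.573576 = 1.89574 m.
A = πr²/2 = π × 1.92²/2 = 5.79058 m².
Resultant F = γ·h_c·A = 10.05525 × 1.89574 × 5.79058 = 110.381 kN.

F ≈ 110 kN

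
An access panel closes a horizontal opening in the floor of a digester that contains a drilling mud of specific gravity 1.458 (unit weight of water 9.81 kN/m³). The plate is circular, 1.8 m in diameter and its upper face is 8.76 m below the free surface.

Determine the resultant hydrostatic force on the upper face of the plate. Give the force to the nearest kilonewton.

F ≈ 319 kN

γ = 1.458 × 9.81 = 14.30298 kN/m³.
The plate is horizontal, so pressure is uniform at p = γ·h = 14.30298 × 8.76 = 125.294 kN/m².
A = π(0.9)² = 2.54469 m².
F = p·A = 125.294 × 2.54469 = 318.834 kN.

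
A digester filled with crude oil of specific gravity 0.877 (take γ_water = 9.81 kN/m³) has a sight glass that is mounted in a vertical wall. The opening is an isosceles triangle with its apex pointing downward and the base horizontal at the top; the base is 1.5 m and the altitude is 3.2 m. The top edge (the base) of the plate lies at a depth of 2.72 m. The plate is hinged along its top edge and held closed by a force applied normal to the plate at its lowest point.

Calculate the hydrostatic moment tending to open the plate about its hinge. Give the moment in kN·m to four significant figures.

γ = 0.877 × 9.81 = 8.60337 kN/m³.
With the apex down, the centroid sits h/3 = 3.2/3 = 1.06667 m below the base (the top edge), so the centroid depth is h_c = 2.72 + 1.06667 = 3.78667 m.
A = ½ × 1.5 × 3.2 = 2.4 m².
Resultant F = γ·h_c·A = 8.60337 × 3.78667 × 2.4 = 78.1875 kN.
I_c = b·h³/36 = 1.5 × 3.2³/36 = 1.36533 m⁴.
Centre of pressure: y_p = y_c + I_c/(y_c·A) = 3.78667 + 1.36533/(3.78667 × 2.4) = 3.78667 + 0.150234 = 3.9369 m along the plane.
The resultant acts 1.06667 + 0.150234 = 1.2169 m (along the plate) below the hinge at the top edge, so the moment about the hinge is M = F × 1.2169 = 78.1875 × 1.2169 = 95.1464 kN·m.

M ≈ 95.15 kN·m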